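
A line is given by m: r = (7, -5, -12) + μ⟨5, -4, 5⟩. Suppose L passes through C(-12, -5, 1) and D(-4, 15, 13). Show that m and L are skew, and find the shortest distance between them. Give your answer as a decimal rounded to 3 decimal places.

22.717

A direction vector for L is D − C = (8, 20, 12).
Common perpendicular direction n = (5, -4, 5) × (8, 20, 12) = (-148, -20, 132).
With w = (-12, -5, 1) − (7, -5, -12) = (-19, 0, 13), w · n = 4528.
Since n ≠ 0 the lines are not parallel, and w · n = 4528 ≠ 0 so they do not intersect; hence they are skew.
Distance = |w · n| / |n| = |4528| / √39728 ≈ 22.717.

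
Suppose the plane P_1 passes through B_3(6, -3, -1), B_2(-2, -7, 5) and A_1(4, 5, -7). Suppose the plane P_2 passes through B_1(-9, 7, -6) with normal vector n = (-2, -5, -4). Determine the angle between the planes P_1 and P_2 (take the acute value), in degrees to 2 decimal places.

11.49

B_3B_2 = (-8, -4, 6), B_3A_1 = (-2, 8, -6); a normal to P_1 is B_3B_2 × B_3A_1 = (-24, -60, -72).
Using B_3: P_1 has equation -24x - 60y - 72z = 108.
P_2: n·r = n·B_1 gives -2x - 5y - 4z = 7.
cos θ = |n₁·n₂| / (|n₁||n₂|) = |636| / (√9360 · √45).
θ = arccos(0.97997) ≈ 11.49°.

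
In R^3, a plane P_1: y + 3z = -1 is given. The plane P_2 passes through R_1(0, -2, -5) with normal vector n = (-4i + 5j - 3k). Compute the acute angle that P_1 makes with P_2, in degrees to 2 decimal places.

P_2: n·r = n·R_1 gives -4x + 5y - 3z = 5.
cos θ = |n₁·n₂| / (|n₁||n₂|) = |-4| / (√10 · √50).
θ = arccos(0.17889) ≈ 79.70°.

79.70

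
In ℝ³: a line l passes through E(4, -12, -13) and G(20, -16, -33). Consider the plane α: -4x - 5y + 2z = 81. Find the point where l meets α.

A direction vector for l is G − E = (16, -4, -20).
Substitute r = (4, -12, -13) + t(16, -4, -20) into the plane: 18 + (-84)t = 81, so t = -3/4.
Intersection: (4, -12, -13) + (-3/4)·(16, -4, -20) = (-8, -9, 2).

(-8, -9, 2)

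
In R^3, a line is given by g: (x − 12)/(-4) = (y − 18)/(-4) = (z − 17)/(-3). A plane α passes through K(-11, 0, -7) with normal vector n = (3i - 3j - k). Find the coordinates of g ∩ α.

(0, 6, 8)

g has direction (-4, -4, -3) through (12, 18, 17).
α: n·r = n·K gives 3x - 3y - z = -26.
Substitute r = (12, 18, 17) + t(-4, -4, -3) into the plane: -35 + 3t = -26, so t = 3.
Intersection: (12, 18, 17) + 3·(-4, -4, -3) = (0, 6, 8).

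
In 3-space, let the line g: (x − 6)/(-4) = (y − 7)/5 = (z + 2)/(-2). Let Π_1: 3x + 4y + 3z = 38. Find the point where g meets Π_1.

(10, 2, 0)

g has direction (-4, 5, -2) through (6, 7, -2).
Substitute r = (6, 7, -2) + t(-4, 5, -2) into the plane: 40 + 2t = 38, so t = -1.
Intersection: (6, 7, -2) + (-1)·(-4, 5, -2) = (10, 2, 0).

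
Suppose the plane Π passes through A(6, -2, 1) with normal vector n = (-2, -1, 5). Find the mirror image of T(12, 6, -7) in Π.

Π: n·r = n·A gives -2x - y + 5z = -5.
λ = (n·T − d)/|n|² = (-65 − (-5))/30 = -2.
Reflection = T − 2λn = (12, 6, -7) − (-4)·(-2, -1, 5) = (4, 2, 13).

(4, 2, 13)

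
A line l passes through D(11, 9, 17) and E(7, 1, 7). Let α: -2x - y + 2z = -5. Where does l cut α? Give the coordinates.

A direction vector for l is E − D = (-4, -8, -10).
Substitute r = (11, 9, 17) + t(-4, -8, -10) into the plane: 3 + (-4)t = -5, so t = 2.
Intersection: (11, 9, 17) + 2·(-4, -8, -10) = (3, -7, -3).

(3, -7, -3)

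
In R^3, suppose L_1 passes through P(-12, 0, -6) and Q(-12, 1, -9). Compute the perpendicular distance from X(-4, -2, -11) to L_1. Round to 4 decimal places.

8.7235

A direction vector for L_1 is Q − P = (0, 1, -3).
Taking (-12, 0, -6) on L_1 with direction v = (0, 1, -3): w = X − (-12, 0, -6) = (8, -2, -5), and w × v = (11, 24, 8).
Distance = |w × v| / |v| = √761 / √10 ≈ 8.7235.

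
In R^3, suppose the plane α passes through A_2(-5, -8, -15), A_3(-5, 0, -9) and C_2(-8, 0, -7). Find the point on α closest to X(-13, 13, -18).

A_2A_3 = (0, 8, 6), A_2C_2 = (-3, 8, 8); a normal to α is A_2A_3 × A_2C_2 = (16, -18, 24).
Using A_2: α has equation 16x - 18y + 24z = -296.
Foot = X − λn with λ = (n·X − d)/|n|² = (-874 − (-296))/1156 = -1/2.
Foot = (-13, 13, -18) − (-1/2)·(16, -18, 24) = (-5, 4, -6).

(-5, 4, -6)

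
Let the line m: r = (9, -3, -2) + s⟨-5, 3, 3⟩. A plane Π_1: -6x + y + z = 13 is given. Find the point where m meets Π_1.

(-1, 3, 4)

Substitute r = (9, -3, -2) + t(-5, 3, 3) into the plane: -59 + 36t = 13, so t = 2.
Intersection: (9, -3, -2) + 2·(-5, 3, 3) = (-1, 3, 4).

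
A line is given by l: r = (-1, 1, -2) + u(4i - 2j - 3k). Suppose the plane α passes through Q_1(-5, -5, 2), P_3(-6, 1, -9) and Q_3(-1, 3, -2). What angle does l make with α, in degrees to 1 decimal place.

Q_1P_3 = (-1, 6, -11), Q_1Q_3 = (4, 8, -4); a normal to α is Q_1P_3 × Q_1Q_3 = (64, -48, -32).
Using Q_1: α has equation 64x - 48y - 32z = -144.
sin θ = |n·v| / (|n||v|) = |448| / (√7424 · √29) = 0.96552.
θ ≈ 74.9°.

74.9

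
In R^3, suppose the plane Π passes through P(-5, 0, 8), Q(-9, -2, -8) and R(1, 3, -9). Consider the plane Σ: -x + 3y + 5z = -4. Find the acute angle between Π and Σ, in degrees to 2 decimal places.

58.05

PQ = (-4, -2, -16), PR = (6, 3, -17); a normal to Π is PQ × PR = (82, -164, 0).
Using P: Π has equation 82x - 164y = -410.
cos θ = |n₁·n₂| / (|n₁||n₂|) = |-574| / (√33620 · √35).
θ = arccos(0.52915) ≈ 58.05°.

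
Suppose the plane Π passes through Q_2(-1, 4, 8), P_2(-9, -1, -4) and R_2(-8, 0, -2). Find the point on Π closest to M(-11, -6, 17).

Q_2P_2 = (-8, -5, -12), Q_2R_2 = (-7, -4, -10); a normal to Π is Q_2P_2 × Q_2R_2 = (2, 4, -3).
Using Q_2: Π has equation 2x + 4y - 3z = -10.
Foot = M − λn with λ = (n·M − d)/|n|² = (-97 − (-10))/29 = -3.
Foot = (-11, -6, 17) − (-3)·(2, 4, -3) = (-5, 6, 8).

(-5, 6, 8)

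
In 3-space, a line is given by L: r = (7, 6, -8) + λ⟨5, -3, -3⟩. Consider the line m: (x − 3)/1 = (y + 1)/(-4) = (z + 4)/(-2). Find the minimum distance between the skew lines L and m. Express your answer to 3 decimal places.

m has direction (1, -4, -2) through (3, -1, -4).
Common perpendicular direction n = (5, -3, -3) × (1, -4, -2) = (-6, 7, -17).
With w = (3, -1, -4) − (7, 6, -8) = (-4, -7, 4), w · n = -93.
Distance = |w · n| / |n| = |-93| / √374 ≈ 4.809.

4.809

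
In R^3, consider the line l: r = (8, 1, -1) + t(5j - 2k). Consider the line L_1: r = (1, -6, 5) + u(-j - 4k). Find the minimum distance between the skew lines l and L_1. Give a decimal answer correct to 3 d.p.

7.000

Common perpendicular direction n = (0, 5, -2) × (0, -1, -4) = (-22, 0, 0).
With w = (1, -6, 5) − (8, 1, -1) = (-7, -7, 6), w · n = 154.
Distance = |w · n| / |n| = |154| / √484 ≈ 7.000.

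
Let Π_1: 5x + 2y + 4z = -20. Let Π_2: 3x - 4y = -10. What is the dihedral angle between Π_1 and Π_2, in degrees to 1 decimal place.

78.0

cos θ = |n₁·n₂| / (|n₁||n₂|) = |7| / (√45 · √25).
θ = arccos(0.20870) ≈ 78.0°.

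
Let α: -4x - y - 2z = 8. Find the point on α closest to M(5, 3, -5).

Foot = M − λn with λ = (n·M − d)/|n|² = (-13 − 8)/21 = -1.
Foot = (5, 3, -5) − (-1)·(-4, -1, -2) = (1, 2, -7).

(1, 2, -7)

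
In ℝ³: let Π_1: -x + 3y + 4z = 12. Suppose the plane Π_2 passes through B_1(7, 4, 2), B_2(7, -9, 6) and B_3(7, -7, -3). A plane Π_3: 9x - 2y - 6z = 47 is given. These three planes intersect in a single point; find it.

B_1B_2 = (0, -13, 4), B_1B_3 = (0, -11, -5); a normal to Π_2 is B_1B_2 × B_1B_3 = (109, 0, 0).
Using B_1: Π_2 has equation 109x = 763.
Solving the 3×3 linear system -x + 3y + 4z = 12, 109x = 763, 9x - 2y - 6z = 47 (e.g. by elimination or Cramer's rule, determinant = 1090) gives (7, 5, 1).

(7, 5, 1)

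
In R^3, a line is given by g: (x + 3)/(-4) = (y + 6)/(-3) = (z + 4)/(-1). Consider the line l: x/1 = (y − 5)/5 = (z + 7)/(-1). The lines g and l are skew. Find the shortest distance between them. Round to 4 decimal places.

g has direction (-4, -3, -1) through (-3, -6, -4).
l has direction (1, 5, -1) through (0, 5, -7).
Common perpendicular direction n = (-4, -3, -1) × (1, 5, -1) = (8, -5, -17).
With w = (0, 5, -7) − (-3, -6, -4) = (3, 11, -3), w · n = 20.
Distance = |w · n| / |n| = |20| / √378 ≈ 1.0287.

1.0287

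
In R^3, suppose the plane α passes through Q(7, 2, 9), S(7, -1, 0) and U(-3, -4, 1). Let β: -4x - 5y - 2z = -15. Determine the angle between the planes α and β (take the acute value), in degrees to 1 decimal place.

66.1

QS = (0, -3, -9), QU = (-10, -6, -8); a normal to α is QS × QU = (-30, 90, -30).
Using Q: α has equation -30x + 90y - 30z = -300.
cos θ = |n₁·n₂| / (|n₁||n₂|) = |-270| / (√9900 · √45).
θ = arccos(0.40452) ≈ 66.1°.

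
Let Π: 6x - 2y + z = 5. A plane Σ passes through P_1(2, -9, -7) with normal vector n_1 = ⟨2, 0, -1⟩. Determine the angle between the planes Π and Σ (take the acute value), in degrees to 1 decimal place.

Σ: n_1·r = n_1·P_1 gives 2x - z = 11.
cos θ = |n₁·n₂| / (|n₁||n₂|) = |11| / (√41 · √5).
θ = arccos(0.76827) ≈ 39.8°.

39.8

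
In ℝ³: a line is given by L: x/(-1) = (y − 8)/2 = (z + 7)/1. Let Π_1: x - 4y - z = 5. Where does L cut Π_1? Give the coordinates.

L has direction (-1, 2, 1) through (0, 8, -7).
Substitute r = (0, 8, -7) + t(-1, 2, 1) into the plane: -25 + (-10)t = 5, so t = -3.
Intersection: (0, 8, -7) + (-3)·(-1, 2, 1) = (3, 2, -10).

(3, 2, -10)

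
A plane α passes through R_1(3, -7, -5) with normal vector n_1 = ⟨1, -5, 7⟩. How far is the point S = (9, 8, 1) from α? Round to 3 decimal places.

3.118

α: n_1·r = n_1·R_1 gives x - 5y + 7z = 3.
n·S − d = (1)·(9) + (-5)·(8) + (7)·(1) − 3 = -27; |n| = √75.
Distance = |-27| / √75 = 27/√75 ≈ 3.118.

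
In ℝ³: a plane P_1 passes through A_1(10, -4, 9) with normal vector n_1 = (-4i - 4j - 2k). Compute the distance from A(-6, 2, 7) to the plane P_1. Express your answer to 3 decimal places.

P_1: n_1·r = n_1·A_1 gives -4x - 4y - 2z = -42.
n·A − d = (-4)·(-6) + (-4)·(2) + (-2)·(7) − (-42) = 44; |n| = √36.
Distance = |44| / √36 = 44/√36 ≈ 7.333.

7.333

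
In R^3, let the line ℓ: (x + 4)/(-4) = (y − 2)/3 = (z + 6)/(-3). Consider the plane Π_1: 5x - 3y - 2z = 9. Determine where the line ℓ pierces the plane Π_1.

(0, -1, -3)

ℓ has direction (-4, 3, -3) through (-4, 2, -6).
Substitute r = (-4, 2, -6) + t(-4, 3, -3) into the plane: -14 + (-23)t = 9, so t = -1.
Intersection: (-4, 2, -6) + (-1)·(-4, 3, -3) = (0, -1, -3).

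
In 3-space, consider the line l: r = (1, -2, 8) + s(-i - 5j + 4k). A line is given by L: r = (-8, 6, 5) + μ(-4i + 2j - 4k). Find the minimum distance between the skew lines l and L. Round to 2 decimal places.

Common perpendicular direction n = (-1, -5, 4) × (-4, 2, -4) = (12, -20, -22).
With w = (-8, 6, 5) − (1, -2, 8) = (-9, 8, -3), w · n = -202.
Distance = |w · n| / |n| = |-202| / √1028 ≈ 6.30.

6.30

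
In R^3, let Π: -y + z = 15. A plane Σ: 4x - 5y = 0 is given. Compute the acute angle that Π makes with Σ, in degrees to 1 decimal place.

cos θ = |n₁·n₂| / (|n₁||n₂|) = |5| / (√2 · √41).
θ = arccos(0.55216) ≈ 56.5°.

56.5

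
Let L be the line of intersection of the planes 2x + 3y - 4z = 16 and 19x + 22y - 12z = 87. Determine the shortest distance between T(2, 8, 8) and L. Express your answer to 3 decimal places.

10.475

Direction of L: (2, 3, -4) × (19, 22, -12) = (52, -52, -13).
A point on L: solving the two plane equations with x = 5 gives (5, -2, -3).
Taking (5, -2, -3) on L with direction v = (52, -52, -13): w = T − (5, -2, -3) = (-3, 10, 11), and w × v = (442, 533, -364).
Distance = |w × v| / |v| = √611949 / √5577 ≈ 10.475.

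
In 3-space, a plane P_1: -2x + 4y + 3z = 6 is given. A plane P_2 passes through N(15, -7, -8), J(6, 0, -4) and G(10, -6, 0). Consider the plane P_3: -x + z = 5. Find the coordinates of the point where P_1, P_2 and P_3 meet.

NJ = (-9, 7, 4), NG = (-5, 1, 8); a normal to P_2 is NJ × NG = (52, 52, 26).
Using N: P_2 has equation 52x + 52y + 26z = 208.
Solving the 3×3 linear system -2x + 4y + 3z = 6, 52x + 52y + 26z = 208, -x + z = 5 (e.g. by elimination or Cramer's rule, determinant = -260) gives (3, -3, 8).

(3, -3, 8)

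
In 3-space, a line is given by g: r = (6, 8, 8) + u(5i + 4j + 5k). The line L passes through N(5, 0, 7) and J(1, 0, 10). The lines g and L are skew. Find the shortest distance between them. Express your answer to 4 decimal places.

6.2514

A direction vector for L is J − N = (-4, 0, 3).
Common perpendicular direction n = (5, 4, 5) × (-4, 0, 3) = (12, -35, 16).
With w = (5, 0, 7) − (6, 8, 8) = (-1, -8, -1), w · n = 252.
Distance = |w · n| / |n| = |252| / √1625 ≈ 6.2514.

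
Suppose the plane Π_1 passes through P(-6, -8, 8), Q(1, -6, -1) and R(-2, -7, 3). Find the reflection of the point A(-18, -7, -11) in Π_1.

(2, 13, 9)

PQ = (7, 2, -9), PR = (4, 1, -5); a normal to Π_1 is PQ × PR = (-1, -1, -1).
Using P: Π_1 has equation -x - y - z = 6.
λ = (n·A − d)/|n|² = (36 − 6)/3 = 10.
Reflection = A − 2λn = (-18, -7, -11) − 20·(-1, -1, -1) = (2, 13, 9).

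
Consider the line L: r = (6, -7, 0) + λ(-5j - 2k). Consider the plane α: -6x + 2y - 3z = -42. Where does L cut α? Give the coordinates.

(6, 3, 4)

Substitute r = (6, -7, 0) + t(0, -5, -2) into the plane: -50 + (-4)t = -42, so t = -2.
Intersection: (6, -7, 0) + (-2)·(0, -5, -2) = (6, 3, 4).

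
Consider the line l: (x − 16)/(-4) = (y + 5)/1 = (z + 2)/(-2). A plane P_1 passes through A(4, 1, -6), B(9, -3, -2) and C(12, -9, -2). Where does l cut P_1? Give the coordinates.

l has direction (-4, 1, -2) through (16, -5, -2).
AB = (5, -4, 4), AC = (8, -10, 4); a normal to P_1 is AB × AC = (24, 12, -18).
Using A: P_1 has equation 24x + 12y - 18z = 216.
Substitute r = (16, -5, -2) + t(-4, 1, -2) into the plane: 360 + (-48)t = 216, so t = 3.
Intersection: (16, -5, -2) + 3·(-4, 1, -2) = (4, -2, -8).

(4, -2, -8)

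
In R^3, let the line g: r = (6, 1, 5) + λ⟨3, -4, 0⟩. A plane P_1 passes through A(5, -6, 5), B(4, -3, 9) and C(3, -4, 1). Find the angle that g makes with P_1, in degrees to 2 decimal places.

AB = (-1, 3, 4), AC = (-2, 2, -4); a normal to P_1 is AB × AC = (-20, -12, 4).
Using A: P_1 has equation -20x - 12y + 4z = -8.
sin θ = |n·v| / (|n||v|) = |-12| / (√560 · √25) = 0.10142.
θ ≈ 5.82°.

5.82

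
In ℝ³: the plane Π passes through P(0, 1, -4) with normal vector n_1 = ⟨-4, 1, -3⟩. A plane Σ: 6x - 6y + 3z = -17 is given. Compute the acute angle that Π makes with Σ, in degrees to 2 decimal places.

31.81

Π: n_1·r = n_1·P gives -4x + y - 3z = 13.
cos θ = |n₁·n₂| / (|n₁||n₂|) = |-39| / (√26 · √81).
θ = arccos(0.84984) ≈ 31.81°.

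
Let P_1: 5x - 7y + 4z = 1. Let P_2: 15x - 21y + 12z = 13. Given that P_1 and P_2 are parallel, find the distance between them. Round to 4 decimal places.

Rescale P_2 by 1/3: 5x - 7y + 4z = 13/3. Then distance = |1 − (13/3)| / √90 ≈ 0.3514.

0.3514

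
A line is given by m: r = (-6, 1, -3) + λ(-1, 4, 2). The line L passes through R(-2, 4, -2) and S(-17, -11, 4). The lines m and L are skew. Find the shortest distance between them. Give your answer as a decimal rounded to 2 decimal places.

A direction vector for L is S − R = (-15, -15, 6).
Common perpendicular direction n = (-1, 4, 2) × (-15, -15, 6) = (54, -24, 75).
With w = (-2, 4, -2) − (-6, 1, -3) = (4, 3, 1), w · n = 219.
Distance = |w · n| / |n| = |219| / √9117 ≈ 2.29.

2.29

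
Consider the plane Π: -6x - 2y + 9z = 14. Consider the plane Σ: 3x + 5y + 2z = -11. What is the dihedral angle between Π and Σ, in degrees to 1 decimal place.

81.5

cos θ = |n₁·n₂| / (|n₁||n₂|) = |-10| / (√121 · √38).
θ = arccos(0.14747) ≈ 81.5°.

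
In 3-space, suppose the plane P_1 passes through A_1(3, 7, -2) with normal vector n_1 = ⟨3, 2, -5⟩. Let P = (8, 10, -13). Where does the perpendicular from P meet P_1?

(2, 6, -3)

P_1: n_1·r = n_1·A_1 gives 3x + 2y - 5z = 33.
Foot = P − λn with λ = (n·P − d)/|n|² = (109 − 33)/38 = 2.
Foot = (8, 10, -13) − 2·(3, 2, -5) = (2, 6, -3).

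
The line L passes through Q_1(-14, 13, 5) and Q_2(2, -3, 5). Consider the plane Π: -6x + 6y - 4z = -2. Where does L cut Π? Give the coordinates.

A direction vector for L is Q_2 − Q_1 = (16, -16, 0).
Substitute r = (-14, 13, 5) + t(16, -16, 0) into the plane: 142 + (-192)t = -2, so t = 3/4.
Intersection: (-14, 13, 5) + (3/4)·(16, -16, 0) = (-2, 1, 5).

(-2, 1, 5)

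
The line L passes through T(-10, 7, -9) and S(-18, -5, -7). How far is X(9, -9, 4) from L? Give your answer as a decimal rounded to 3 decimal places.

27.667

A direction vector for L is S − T = (-8, -12, 2).
Taking (-10, 7, -9) on L with direction v = (-8, -12, 2): w = X − (-10, 7, -9) = (19, -16, 13), and w × v = (124, -142, -356).
Distance = |w × v| / |v| = √162276 / √212 ≈ 27.667.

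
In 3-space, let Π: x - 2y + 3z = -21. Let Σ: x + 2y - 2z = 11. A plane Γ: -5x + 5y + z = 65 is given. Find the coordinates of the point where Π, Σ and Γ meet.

Solving the 3×3 linear system x - 2y + 3z = -21, x + 2y - 2z = 11, -5x + 5y + z = 65 (e.g. by elimination or Cramer's rule, determinant = 39) gives (-5, 8, 0).

(-5, 8, 0)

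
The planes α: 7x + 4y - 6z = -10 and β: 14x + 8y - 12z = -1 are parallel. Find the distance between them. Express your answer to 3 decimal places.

Rescale β by 1/2: 7x + 4y - 6z = -1/2. Then distance = |-10 − (-1/2)| / √101 ≈ 0.945.

0.945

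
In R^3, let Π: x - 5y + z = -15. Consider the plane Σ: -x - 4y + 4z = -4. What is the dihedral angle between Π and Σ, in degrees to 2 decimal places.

39.60

cos θ = |n₁·n₂| / (|n₁||n₂|) = |23| / (√27 · √33).
θ = arccos(0.77053) ≈ 39.60°.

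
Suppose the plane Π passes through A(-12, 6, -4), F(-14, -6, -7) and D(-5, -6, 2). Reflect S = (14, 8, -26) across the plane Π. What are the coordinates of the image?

AF = (-2, -12, -3), AD = (7, -12, 6); a normal to Π is AF × AD = (-108, -9, 108).
Using A: Π has equation -108x - 9y + 108z = 810.
λ = (n·S − d)/|n|² = (-4392 − 810)/23409 = -2/9.
Reflection = S − 2λn = (14, 8, -26) − (-4/9)·(-108, -9, 108) = (-34, 4, 22).

(-34, 4, 22)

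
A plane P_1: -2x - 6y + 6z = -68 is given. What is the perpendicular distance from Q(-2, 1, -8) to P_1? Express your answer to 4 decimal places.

n·Q − d = (-2)·(-2) + (-6)·(1) + (6)·(-8) − (-68) = 18; |n| = √76.
Distance = |18| / √76 = 18/√76 ≈ 2.0647.

2.0647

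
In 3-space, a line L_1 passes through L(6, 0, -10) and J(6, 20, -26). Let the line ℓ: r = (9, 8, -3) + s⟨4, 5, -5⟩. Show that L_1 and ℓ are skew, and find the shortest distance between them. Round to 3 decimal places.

A direction vector for L_1 is J − L = (0, 20, -16).
Common perpendicular direction n = (0, 20, -16) × (4, 5, -5) = (-20, -64, -80).
With w = (9, 8, -3) − (6, 0, -10) = (3, 8, 7), w · n = -1132.
Since n ≠ 0 the lines are not parallel, and w · n = -1132 ≠ 0 so they do not intersect; hence they are skew.
Distance = |w · n| / |n| = |-1132| / √10896 ≈ 10.845.

10.845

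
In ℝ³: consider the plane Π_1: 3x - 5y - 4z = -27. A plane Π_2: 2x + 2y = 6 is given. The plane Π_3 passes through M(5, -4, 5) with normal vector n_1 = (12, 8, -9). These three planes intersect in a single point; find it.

Π_3: n_1·r = n_1·M gives 12x + 8y - 9z = -17.
Solving the 3×3 linear system 3x - 5y - 4z = -27, 2x + 2y = 6, 12x + 8y - 9z = -17 (e.g. by elimination or Cramer's rule, determinant = -112) gives (1, 2, 5).

(1, 2, 5)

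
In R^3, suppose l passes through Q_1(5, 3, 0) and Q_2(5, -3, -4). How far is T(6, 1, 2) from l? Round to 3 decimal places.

2.948

A direction vector for l is Q_2 − Q_1 = (0, -6, -4).
Taking (5, 3, 0) on l with direction v = (0, -6, -4): w = T − (5, 3, 0) = (1, -2, 2), and w × v = (20, 4, -6).
Distance = |w × v| / |v| = √452 / √52 ≈ 2.948.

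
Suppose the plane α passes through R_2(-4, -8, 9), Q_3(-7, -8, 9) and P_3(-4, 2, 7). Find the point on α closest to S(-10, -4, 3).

(-10, -3, 8)

R_2Q_3 = (-3, 0, 0), R_2P_3 = (0, 10, -2); a normal to α is R_2Q_3 × R_2P_3 = (0, -6, -30).
Using R_2: α has equation -6y - 30z = -222.
Foot = S − λn with λ = (n·S − d)/|n|² = (-66 − (-222))/936 = 1/6.
Foot = (-10, -4, 3) − (1/6)·(0, -6, -30) = (-10, -3, 8).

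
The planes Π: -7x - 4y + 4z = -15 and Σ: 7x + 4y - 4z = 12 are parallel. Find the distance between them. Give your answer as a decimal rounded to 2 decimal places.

0.33

Rescale Σ by 1/(-1): -7x - 4y + 4z = -12. Then distance = |-15 − (-12)| / √81 ≈ 0.33.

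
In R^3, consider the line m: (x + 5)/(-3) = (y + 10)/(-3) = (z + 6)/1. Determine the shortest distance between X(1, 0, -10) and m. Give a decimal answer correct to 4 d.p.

m has direction (-3, -3, 1) through (-5, -10, -6).
Taking (-5, -10, -6) on m with direction v = (-3, -3, 1): w = X − (-5, -10, -6) = (6, 10, -4), and w × v = (-2, 6, 12).
Distance = |w × v| / |v| = √184 / √19 ≈ 3.1119.

3.1119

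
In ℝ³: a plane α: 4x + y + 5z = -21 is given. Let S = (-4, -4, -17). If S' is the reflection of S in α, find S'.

λ = (n·S − d)/|n|² = (-105 − (-21))/42 = -2.
Reflection = S − 2λn = (-4, -4, -17) − (-4)·(4, 1, 5) = (12, 0, 3).

(12, 0, 3)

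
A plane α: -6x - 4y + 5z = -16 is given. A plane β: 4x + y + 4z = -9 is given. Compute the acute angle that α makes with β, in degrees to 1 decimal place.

80.9

cos θ = |n₁·n₂| / (|n₁||n₂|) = |-8| / (√77 · √33).
θ = arccos(0.15870) ≈ 80.9°.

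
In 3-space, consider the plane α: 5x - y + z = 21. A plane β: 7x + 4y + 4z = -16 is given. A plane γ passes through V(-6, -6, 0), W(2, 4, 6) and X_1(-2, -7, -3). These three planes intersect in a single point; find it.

(4, -6, -5)

VW = (8, 10, 6), VX_1 = (4, -1, -3); a normal to γ is VW × VX_1 = (-24, 48, -48).
Using V: γ has equation -24x + 48y - 48z = -144.
Solving the 3×3 linear system 5x - y + z = 21, 7x + 4y + 4z = -16, -24x + 48y - 48z = -144 (e.g. by elimination or Cramer's rule, determinant = -1728) gives (4, -6, -5).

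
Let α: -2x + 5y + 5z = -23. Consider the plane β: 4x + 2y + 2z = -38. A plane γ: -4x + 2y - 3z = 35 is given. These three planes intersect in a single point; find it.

(-6, -2, -5)

Solving the 3×3 linear system -2x + 5y + 5z = -23, 4x + 2y + 2z = -38, -4x + 2y - 3z = 35 (e.g. by elimination or Cramer's rule, determinant = 120) gives (-6, -2, -5).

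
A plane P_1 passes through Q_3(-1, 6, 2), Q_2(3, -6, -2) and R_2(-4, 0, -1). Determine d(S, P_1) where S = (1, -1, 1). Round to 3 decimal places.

1.278

Q_3Q_2 = (4, -12, -4), Q_3R_2 = (-3, -6, -3); a normal to P_1 is Q_3Q_2 × Q_3R_2 = (12, 24, -60).
Using Q_3: P_1 has equation 12x + 24y - 60z = 12.
n·S − d = (12)·(1) + (24)·(-1) + (-60)·(1) − 12 = -84; |n| = √4320.
Distance = |-84| / √4320 = 84/√4320 ≈ 1.278.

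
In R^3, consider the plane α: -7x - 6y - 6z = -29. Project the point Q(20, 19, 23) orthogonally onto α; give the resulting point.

(-1, 1, 5)

Foot = Q − λn with λ = (n·Q − d)/|n|² = (-392 − (-29))/121 = -3.
Foot = (20, 19, 23) − (-3)·(-7, -6, -6) = (-1, 1, 5).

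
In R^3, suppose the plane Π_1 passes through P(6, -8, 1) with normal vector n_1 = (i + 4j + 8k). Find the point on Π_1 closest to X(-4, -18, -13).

(-2, -10, 3)

Π_1: n_1·r = n_1·P gives x + 4y + 8z = -18.
Foot = X − λn with λ = (n·X − d)/|n|² = (-180 − (-18))/81 = -2.
Foot = (-4, -18, -13) − (-2)·(1, 4, 8) = (-2, -10, 3).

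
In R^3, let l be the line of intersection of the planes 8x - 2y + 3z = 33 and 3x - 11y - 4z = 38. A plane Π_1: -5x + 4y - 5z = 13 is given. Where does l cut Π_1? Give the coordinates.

(8, 2, -9)

Direction of l: (8, -2, 3) × (3, -11, -4) = (41, 41, -82).
A point on l: solving the two plane equations with x = 9 gives (9, 3, -11).
Substitute r = (9, 3, -11) + t(41, 41, -82) into the plane: 22 + 369t = 13, so t = -1/41.
Intersection: (9, 3, -11) + (-1/41)·(41, 41, -82) = (8, 2, -9).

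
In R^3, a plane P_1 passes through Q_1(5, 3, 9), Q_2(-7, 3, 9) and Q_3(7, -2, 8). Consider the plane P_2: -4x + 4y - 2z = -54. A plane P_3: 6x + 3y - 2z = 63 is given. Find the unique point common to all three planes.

Q_1Q_2 = (-12, 0, 0), Q_1Q_3 = (2, -5, -1); a normal to P_1 is Q_1Q_2 × Q_1Q_3 = (0, -12, 60).
Using Q_1: P_1 has equation -12y + 60z = 504.
Solving the 3×3 linear system -12y + 60z = 504, -4x + 4y - 2z = -54, 6x + 3y - 2z = 63 (e.g. by elimination or Cramer's rule, determinant = -1920) gives (12, 3, 9).

(12, 3, 9)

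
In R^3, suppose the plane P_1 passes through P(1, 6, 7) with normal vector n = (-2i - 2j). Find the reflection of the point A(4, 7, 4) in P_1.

(0, 3, 4)

P_1: n·r = n·P gives -2x - 2y = -14.
λ = (n·A − d)/|n|² = (-22 − (-14))/8 = -1.
Reflection = A − 2λn = (4, 7, 4) − (-2)·(-2, -2, 0) = (0, 3, 4).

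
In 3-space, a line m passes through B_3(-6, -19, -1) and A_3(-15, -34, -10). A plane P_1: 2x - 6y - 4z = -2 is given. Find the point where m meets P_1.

(3, -4, 8)

A direction vector for m is A_3 − B_3 = (-9, -15, -9).
Substitute r = (-6, -19, -1) + t(-9, -15, -9) into the plane: 106 + 108t = -2, so t = -1.
Intersection: (-6, -19, -1) + (-1)·(-9, -15, -9) = (3, -4, 8).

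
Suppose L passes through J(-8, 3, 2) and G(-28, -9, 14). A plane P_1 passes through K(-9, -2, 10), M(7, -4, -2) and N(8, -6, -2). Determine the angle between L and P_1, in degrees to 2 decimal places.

14.48

A direction vector for L is G − J = (-20, -12, 12).
KM = (16, -2, -12), KN = (17, -4, -12); a normal to P_1 is KM × KN = (-24, -12, -30).
Using K: P_1 has equation -24x - 12y - 30z = -60.
sin θ = |n·v| / (|n||v|) = |264| / (√1620 · √688) = 0.25006.
θ ≈ 14.48°.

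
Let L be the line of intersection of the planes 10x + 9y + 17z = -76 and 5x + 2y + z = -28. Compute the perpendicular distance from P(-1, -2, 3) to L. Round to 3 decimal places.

4.690

Direction of L: (10, 9, 17) × (5, 2, 1) = (-25, 75, -25).
A point on L: solving the two plane equations with x = -4 gives (-4, -4, 0).
Taking (-4, -4, 0) on L with direction v = (-25, 75, -25): w = P − (-4, -4, 0) = (3, 2, 3), and w × v = (-275, 0, 275).
Distance = |w × v| / |v| = √151250 / √6875 ≈ 4.690.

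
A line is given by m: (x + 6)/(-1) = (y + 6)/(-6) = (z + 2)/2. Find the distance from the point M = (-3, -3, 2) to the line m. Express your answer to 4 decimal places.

m has direction (-1, -6, 2) through (-6, -6, -2).
Taking (-6, -6, -2) on m with direction v = (-1, -6, 2): w = M − (-6, -6, -2) = (3, 3, 4), and w × v = (30, -10, -15).
Distance = |w × v| / |v| = √1225 / √41 ≈ 5.4661.

5.4661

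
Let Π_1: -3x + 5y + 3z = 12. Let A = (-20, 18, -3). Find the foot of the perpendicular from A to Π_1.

(-11, 3, -12)

Foot = A − λn with λ = (n·A − d)/|n|² = (141 − 12)/43 = 3.
Foot = (-20, 18, -3) − 3·(-3, 5, 3) = (-11, 3, -12).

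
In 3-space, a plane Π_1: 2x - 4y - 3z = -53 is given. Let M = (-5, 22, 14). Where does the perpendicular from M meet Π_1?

(1, 10, 5)

Foot = M − λn with λ = (n·M − d)/|n|² = (-140 − (-53))/29 = -3.
Foot = (-5, 22, 14) − (-3)·(2, -4, -3) = (1, 10, 5).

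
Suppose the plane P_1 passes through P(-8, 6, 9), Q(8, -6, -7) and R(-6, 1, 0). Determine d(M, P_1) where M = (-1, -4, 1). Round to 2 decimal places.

3.71

PQ = (16, -12, -16), PR = (2, -5, -9); a normal to P_1 is PQ × PR = (28, 112, -56).
Using P: P_1 has equation 28x + 112y - 56z = -56.
n·M − d = (28)·(-1) + (112)·(-4) + (-56)·(1) − (-56) = -476; |n| = √16464.
Distance = |-476| / √16464 = 476/√16464 ≈ 3.71.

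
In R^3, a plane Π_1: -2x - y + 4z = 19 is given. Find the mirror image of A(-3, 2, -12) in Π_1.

λ = (n·A − d)/|n|² = (-44 − 19)/21 = -3.
Reflection = A − 2λn = (-3, 2, -12) − (-6)·(-2, -1, 4) = (-15, -4, 12).

(-15, -4, 12)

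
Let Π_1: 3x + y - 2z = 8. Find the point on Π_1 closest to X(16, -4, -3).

(7, -7, 3)

Foot = X − λn with λ = (n·X − d)/|n|² = (50 − 8)/14 = 3.
Foot = (16, -4, -3) − 3·(3, 1, -2) = (7, -7, 3).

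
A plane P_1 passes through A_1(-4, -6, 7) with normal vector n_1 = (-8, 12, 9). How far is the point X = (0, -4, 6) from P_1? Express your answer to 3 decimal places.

P_1: n_1·r = n_1·A_1 gives -8x + 12y + 9z = 23.
n·X − d = (-8)·(0) + (12)·(-4) + (9)·(6) − 23 = -17; |n| = √289.
Distance = |-17| / √289 = 17/√289 ≈ 1.000.

1.000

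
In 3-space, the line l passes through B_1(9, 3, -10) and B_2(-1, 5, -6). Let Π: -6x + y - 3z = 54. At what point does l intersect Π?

A direction vector for l is B_2 − B_1 = (-10, 2, 4).
Substitute r = (9, 3, -10) + t(-10, 2, 4) into the plane: -21 + 50t = 54, so t = 3/2.
Intersection: (9, 3, -10) + (3/2)·(-10, 2, 4) = (-6, 6, -4).

(-6, 6, -4)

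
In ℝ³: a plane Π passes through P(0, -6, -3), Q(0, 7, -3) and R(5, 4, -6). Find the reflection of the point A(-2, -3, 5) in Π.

PQ = (0, 13, 0), PR = (5, 10, -3); a normal to Π is PQ × PR = (-39, 0, -65).
Using P: Π has equation -39x - 65z = 195.
λ = (n·A − d)/|n|² = (-247 − 195)/5746 = -1/13.
Reflection = A − 2λn = (-2, -3, 5) − (-2/13)·(-39, 0, -65) = (-8, -3, -5).

(-8, -3, -5)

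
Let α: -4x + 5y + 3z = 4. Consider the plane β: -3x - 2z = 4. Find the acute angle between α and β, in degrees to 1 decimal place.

76.4

cos θ = |n₁·n₂| / (|n₁||n₂|) = |6| / (√50 · √13).
θ = arccos(0.23534) ≈ 76.4°.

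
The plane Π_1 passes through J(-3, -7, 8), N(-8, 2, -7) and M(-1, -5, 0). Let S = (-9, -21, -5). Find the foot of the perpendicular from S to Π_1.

JN = (-5, 9, -15), JM = (2, 2, -8); a normal to Π_1 is JN × JM = (-42, -70, -28).
Using J: Π_1 has equation -42x - 70y - 28z = 392.
Foot = S − λn with λ = (n·S − d)/|n|² = (1988 − 392)/7448 = 3/14.
Foot = (-9, -21, -5) − (3/14)·(-42, -70, -28) = (0, -6, 1).

(0, -6, 1)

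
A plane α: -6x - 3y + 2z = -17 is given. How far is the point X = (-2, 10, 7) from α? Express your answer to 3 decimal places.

n·X − d = (-6)·(-2) + (-3)·(10) + (2)·(7) − (-17) = 13; |n| = √49.
Distance = |13| / √49 = 13/√49 ≈ 1.857.

1.857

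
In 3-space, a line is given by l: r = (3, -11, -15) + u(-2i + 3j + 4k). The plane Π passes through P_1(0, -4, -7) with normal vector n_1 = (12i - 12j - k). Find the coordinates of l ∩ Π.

Π: n_1·r = n_1·P_1 gives 12x - 12y - z = 55.
Substitute r = (3, -11, -15) + t(-2, 3, 4) into the plane: 183 + (-64)t = 55, so t = 2.
Intersection: (3, -11, -15) + 2·(-2, 3, 4) = (-1, -5, -7).

(-1, -5, -7)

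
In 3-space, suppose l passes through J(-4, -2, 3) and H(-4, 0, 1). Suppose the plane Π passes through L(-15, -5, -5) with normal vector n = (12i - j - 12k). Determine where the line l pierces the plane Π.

A direction vector for l is H − J = (0, 2, -2).
Π: n·r = n·L gives 12x - y - 12z = -115.
Substitute r = (-4, -2, 3) + t(0, 2, -2) into the plane: -82 + 22t = -115, so t = -3/2.
Intersection: (-4, -2, 3) + (-3/2)·(0, 2, -2) = (-4, -5, 6).

(-4, -5, 6)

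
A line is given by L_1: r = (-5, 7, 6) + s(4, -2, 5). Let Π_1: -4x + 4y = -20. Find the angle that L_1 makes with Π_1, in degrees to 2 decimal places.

sin θ = |n·v| / (|n||v|) = |-24| / (√32 · √45) = 0.63246.
θ ≈ 39.23°.

39.23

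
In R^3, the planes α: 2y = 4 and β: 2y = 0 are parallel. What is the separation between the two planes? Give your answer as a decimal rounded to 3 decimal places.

Same normal n = (0, 2, 0) with |n| = √4; distance = |4 − 0| / |n| = 4/√4 ≈ 2.000.

2.000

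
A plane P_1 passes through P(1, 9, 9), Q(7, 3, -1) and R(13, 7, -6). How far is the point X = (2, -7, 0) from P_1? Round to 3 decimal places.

0.103

PQ = (6, -6, -10), PR = (12, -2, -15); a normal to P_1 is PQ × PR = (70, -30, 60).
Using P: P_1 has equation 70x - 30y + 60z = 340.
n·X − d = (70)·(2) + (-30)·(-7) + (60)·(0) − 340 = 10; |n| = √9400.
Distance = |10| / √9400 = 10/√9400 ≈ 0.103.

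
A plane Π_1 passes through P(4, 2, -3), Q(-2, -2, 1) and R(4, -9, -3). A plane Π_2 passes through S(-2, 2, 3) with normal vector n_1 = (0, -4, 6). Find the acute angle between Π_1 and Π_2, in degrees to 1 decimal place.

PQ = (-6, -4, 4), PR = (0, -11, 0); a normal to Π_1 is PQ × PR = (44, 0, 66).
Using P: Π_1 has equation 44x + 66z = -22.
Π_2: n_1·r = n_1·S gives -4y + 6z = 10.
cos θ = |n₁·n₂| / (|n₁||n₂|) = |396| / (√6292 · √52).
θ = arccos(0.69231) ≈ 46.2°.

46.2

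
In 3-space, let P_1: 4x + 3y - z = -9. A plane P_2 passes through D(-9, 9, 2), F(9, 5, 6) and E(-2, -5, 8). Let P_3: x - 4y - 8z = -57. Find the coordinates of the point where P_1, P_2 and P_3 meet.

(-5, 5, 4)

DF = (18, -4, 4), DE = (7, -14, 6); a normal to P_2 is DF × DE = (32, -80, -224).
Using D: P_2 has equation 32x - 80y - 224z = -1456.
Solving the 3×3 linear system 4x + 3y - z = -9, 32x - 80y - 224z = -1456, x - 4y - 8z = -57 (e.g. by elimination or Cramer's rule, determinant = -880) gives (-5, 5, 4).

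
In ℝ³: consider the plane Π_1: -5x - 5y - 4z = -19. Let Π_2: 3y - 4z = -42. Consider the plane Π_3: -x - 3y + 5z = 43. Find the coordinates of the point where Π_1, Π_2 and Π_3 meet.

(5, -6, 6)

Solving the 3×3 linear system -5x - 5y - 4z = -19, 3y - 4z = -42, -x - 3y + 5z = 43 (e.g. by elimination or Cramer's rule, determinant = -47) gives (5, -6, 6).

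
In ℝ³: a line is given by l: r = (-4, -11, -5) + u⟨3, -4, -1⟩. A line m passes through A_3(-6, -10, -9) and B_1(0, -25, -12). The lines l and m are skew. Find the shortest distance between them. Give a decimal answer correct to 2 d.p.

A direction vector for m is B_1 − A_3 = (6, -15, -3).
Common perpendicular direction n = (3, -4, -1) × (6, -15, -3) = (-3, 3, -21).
With w = (-6, -10, -9) − (-4, -11, -5) = (-2, 1, -4), w · n = 93.
Distance = |w · n| / |n| = |93| / √459 ≈ 4.34.

4.34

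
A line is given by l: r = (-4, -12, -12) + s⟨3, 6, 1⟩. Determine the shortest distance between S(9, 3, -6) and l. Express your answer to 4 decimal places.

Taking (-4, -12, -12) on l with direction v = (3, 6, 1): w = S − (-4, -12, -12) = (13, 15, 6), and w × v = (-21, 5, 33).
Distance = |w × v| / |v| = √1555 / √46 ≈ 5.8142.

5.8142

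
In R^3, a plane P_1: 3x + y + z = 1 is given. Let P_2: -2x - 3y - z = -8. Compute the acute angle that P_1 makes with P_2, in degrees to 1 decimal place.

36.3

cos θ = |n₁·n₂| / (|n₁||n₂|) = |-10| / (√11 · √14).
θ = arccos(0.80582) ≈ 36.3°.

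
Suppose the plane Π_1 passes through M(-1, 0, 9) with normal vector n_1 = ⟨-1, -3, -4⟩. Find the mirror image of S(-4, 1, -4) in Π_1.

Π_1: n_1·r = n_1·M gives -x - 3y - 4z = -35.
λ = (n·S − d)/|n|² = (17 − (-35))/26 = 2.
Reflection = S − 2λn = (-4, 1, -4) − 4·(-1, -3, -4) = (0, 13, 12).

(0, 13, 12)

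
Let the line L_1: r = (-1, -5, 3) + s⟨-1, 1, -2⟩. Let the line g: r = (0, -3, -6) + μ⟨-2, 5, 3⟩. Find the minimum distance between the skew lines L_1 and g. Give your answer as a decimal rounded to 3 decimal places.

3.584

Common perpendicular direction n = (-1, 1, -2) × (-2, 5, 3) = (13, 7, -3).
With w = (0, -3, -6) − (-1, -5, 3) = (1, 2, -9), w · n = 54.
Distance = |w · n| / |n| = |54| / √227 ≈ 3.584.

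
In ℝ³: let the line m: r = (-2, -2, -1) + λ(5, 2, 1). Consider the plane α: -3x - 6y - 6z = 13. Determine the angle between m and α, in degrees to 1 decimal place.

42.0

sin θ = |n·v| / (|n||v|) = |-33| / (√81 · √30) = 0.66944.
θ ≈ 42.0°.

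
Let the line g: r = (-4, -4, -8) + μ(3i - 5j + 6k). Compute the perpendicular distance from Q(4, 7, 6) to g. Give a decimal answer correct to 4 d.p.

Taking (-4, -4, -8) on g with direction v = (3, -5, 6): w = Q − (-4, -4, -8) = (8, 11, 14), and w × v = (136, -6, -73).
Distance = |w × v| / |v| = √23861 / √70 ≈ 18.4627.

18.4627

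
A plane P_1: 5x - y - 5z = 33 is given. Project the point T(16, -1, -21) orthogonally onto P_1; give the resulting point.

(1, 2, -6)

Foot = T − λn with λ = (n·T − d)/|n|² = (186 − 33)/51 = 3.
Foot = (16, -1, -21) − 3·(5, -1, -5) = (1, 2, -6).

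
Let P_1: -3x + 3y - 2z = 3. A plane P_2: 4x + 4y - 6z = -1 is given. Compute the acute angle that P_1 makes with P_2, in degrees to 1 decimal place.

cos θ = |n₁·n₂| / (|n₁||n₂|) = |12| / (√22 · √68).
θ = arccos(0.31025) ≈ 71.9°.

71.9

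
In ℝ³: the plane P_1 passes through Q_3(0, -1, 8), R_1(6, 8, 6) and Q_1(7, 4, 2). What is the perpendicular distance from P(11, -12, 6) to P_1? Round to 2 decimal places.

11.14

Q_3R_1 = (6, 9, -2), Q_3Q_1 = (7, 5, -6); a normal to P_1 is Q_3R_1 × Q_3Q_1 = (-44, 22, -33).
Using Q_3: P_1 has equation -44x + 22y - 33z = -286.
n·P − d = (-44)·(11) + (22)·(-12) + (-33)·(6) − (-286) = -660; |n| = √3509.
Distance = |-660| / √3509 = 660/√3509 ≈ 11.14.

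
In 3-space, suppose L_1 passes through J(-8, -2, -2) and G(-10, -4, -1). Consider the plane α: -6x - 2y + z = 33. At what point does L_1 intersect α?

(-6, 0, -3)

A direction vector for L_1 is G − J = (-2, -2, 1).
Substitute r = (-8, -2, -2) + t(-2, -2, 1) into the plane: 50 + 17t = 33, so t = -1.
Intersection: (-8, -2, -2) + (-1)·(-2, -2, 1) = (-6, 0, -3).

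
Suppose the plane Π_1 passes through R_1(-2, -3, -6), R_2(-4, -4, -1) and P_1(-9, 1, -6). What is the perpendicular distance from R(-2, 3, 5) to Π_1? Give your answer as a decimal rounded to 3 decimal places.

R_1R_2 = (-2, -1, 5), R_1P_1 = (-7, 4, 0); a normal to Π_1 is R_1R_2 × R_1P_1 = (-20, -35, -15).
Using R_1: Π_1 has equation -20x - 35y - 15z = 235.
n·R − d = (-20)·(-2) + (-35)·(3) + (-15)·(5) − 235 = -375; |n| = √1850.
Distance = |-375| / √1850 = 375/√1850 ≈ 8.719.

8.719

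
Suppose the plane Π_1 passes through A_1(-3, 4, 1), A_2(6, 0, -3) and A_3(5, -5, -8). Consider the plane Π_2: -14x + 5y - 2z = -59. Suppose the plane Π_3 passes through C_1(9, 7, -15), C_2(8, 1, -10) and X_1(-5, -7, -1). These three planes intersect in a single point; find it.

(4, -3, -6)

A_1A_2 = (9, -4, -4), A_1A_3 = (8, -9, -9); a normal to Π_1 is A_1A_2 × A_1A_3 = (0, 49, -49).
Using A_1: Π_1 has equation 49y - 49z = 147.
C_1C_2 = (-1, -6, 5), C_1X_1 = (-14, -14, 14); a normal to Π_3 is C_1C_2 × C_1X_1 = (-14, -56, -70).
Using C_1: Π_3 has equation -14x - 56y - 70z = 532.
Solving the 3×3 linear system 49y - 49z = 147, -14x + 5y - 2z = -59, -14x - 56y - 70z = 532 (e.g. by elimination or Cramer's rule, determinant = -88494) gives (4, -3, -6).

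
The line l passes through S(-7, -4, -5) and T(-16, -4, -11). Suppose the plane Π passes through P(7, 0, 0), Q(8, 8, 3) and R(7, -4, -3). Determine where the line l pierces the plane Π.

(5, -4, 3)

A direction vector for l is T − S = (-9, 0, -6).
PQ = (1, 8, 3), PR = (0, -4, -3); a normal to Π is PQ × PR = (-12, 3, -4).
Using P: Π has equation -12x + 3y - 4z = -84.
Substitute r = (-7, -4, -5) + t(-9, 0, -6) into the plane: 92 + 132t = -84, so t = -4/3.
Intersection: (-7, -4, -5) + (-4/3)·(-9, 0, -6) = (5, -4, 3).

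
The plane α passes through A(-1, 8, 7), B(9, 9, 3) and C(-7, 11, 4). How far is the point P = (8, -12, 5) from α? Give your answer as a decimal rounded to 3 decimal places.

16.346

AB = (10, 1, -4), AC = (-6, 3, -3); a normal to α is AB × AC = (9, 54, 36).
Using A: α has equation 9x + 54y + 36z = 675.
n·P − d = (9)·(8) + (54)·(-12) + (36)·(5) − 675 = -1071; |n| = √4293.
Distance = |-1071| / √4293 = 1071/√4293 ≈ 16.346.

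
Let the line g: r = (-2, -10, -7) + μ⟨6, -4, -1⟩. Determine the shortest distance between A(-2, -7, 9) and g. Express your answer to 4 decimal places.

15.8180

Taking (-2, -10, -7) on g with direction v = (6, -4, -1): w = A − (-2, -10, -7) = (0, 3, 16), and w × v = (61, 96, -18).
Distance = |w × v| / |v| = √13261 / √53 ≈ 15.8180.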